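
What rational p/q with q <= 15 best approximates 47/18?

Expand x = 47/18 as a continued fraction with the Euclidean algorithm:
  47 = 2*18 + 11, so a_0 = 2.
  18 = 1*11 + 7, so a_1 = 1.
  11 = 1*7 + 4, so a_2 = 1.
  7 = 1*4 + 3, so a_3 = 1.
  4 = 1*3 + 1, so a_4 = 1.
  3 = 3*1 + 0, so a_5 = 3.
so x = [2; 1, 1, 1, 1, 3].
Convergents (p_i = a_i*p_{i-1} + p_{i-2}, q_i = a_i*q_{i-1} + q_{i-2} with p_{-2}=0, p_{-1}=1, q_{-2}=1, q_{-1}=0), until the denominator exceeds 15:
  i=0: a_0=2, p_0 = 2*1 + 0 = 2, q_0 = 2*0 + 1 = 1.
  i=1: a_1=1, p_1 = 1*2 + 1 = 3, q_1 = 1*1 + 0 = 1.
  i=2: a_2=1, p_2 = 1*3 + 2 = 5, q_2 = 1*1 + 1 = 2.
  i=3: a_3=1, p_3 = 1*5 + 3 = 8, q_3 = 1*2 + 1 = 3.
  i=4: a_4=1, p_4 = 1*8 + 5 = 13, q_4 = 1*3 + 2 = 5.
  i=5: a_5=3, p_5 = 3*13 + 8 = 47, q_5 = 3*5 + 3 = 18.
q_5 = 18 > 15, so the last convergent with denominator <= 15 is p_4/q_4 = 13/5.
The closest fraction with denominator <= 15 is either p_4/q_4 or the intermediate fraction (k*p_4 + p_3)/(k*q_4 + q_3) with the largest k >= 1 whose denominator stays <= 15; these approach x as k grows, and every other convergent or intermediate fraction in range is farther away.
Largest k: floor((15 - q_3)/q_4) = floor((15 - 3)/5) = 2.
That gives (2*13 + 8)/(2*5 + 3) = 34/13.
Compare the errors: |x - 13/5| = |47*5 - 13*18|/(18*5) = 1/90, and |x - 34/13| = |47*13 - 34*18|/(18*13) = 1/234.
Cross-multiplying, 1*90 = 90 < 234 = 1*234, so 1/234 is smaller: the intermediate fraction 34/13 is closer to x than 13/5.

34/13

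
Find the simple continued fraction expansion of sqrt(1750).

[41; (1, 4, 1, 82)]

Write x_i = (sqrt(1750) + m_i)/d_i with (m_0, d_0) = (0, 1). a_0 = floor(sqrt(1750)) = 41, since 41^2 = 1681 <= 1750 < 1764 = 42^2.
Iterate m_{i+1} = d_i*a_i - m_i, d_{i+1} = (1750 - m_{i+1}^2)/d_i, a_{i+1} = floor((a_0 + m_{i+1})/d_{i+1}):
  m_1 = 1*41 - 0 = 41, d_1 = (1750 - 41^2)/1 = 69/1 = 69, a_1 = floor((41 + 41)/69) = 1.
  m_2 = 69*1 - 41 = 28, d_2 = (1750 - 28^2)/69 = 966/69 = 14, a_2 = floor((41 + 28)/14) = 4.
  m_3 = 14*4 - 28 = 28, d_3 = (1750 - 28^2)/14 = 966/14 = 69, a_3 = floor((41 + 28)/69) = 1.
  m_4 = 69*1 - 28 = 41, d_4 = (1750 - 41^2)/69 = 69/69 = 1, a_4 = floor((41 + 41)/1) = 82.
  m_5 = 1*82 - 41 = 41, d_5 = (1750 - 41^2)/1 = 69/1 = 69: (m_5, d_5) = (m_1, d_1) = (41, 69), so from here the quotients repeat a_1, ..., a_4; the period length is 4.
Hence the expansion of sqrt(1750) is a_0 = 41 followed by the repeating block 1, 4, 1, 82 (period 4).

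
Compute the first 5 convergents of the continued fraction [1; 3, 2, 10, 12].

Using the convergent recurrence p_i = a_i*p_{i-1} + p_{i-2}, q_i = a_i*q_{i-1} + q_{i-2} with p_{-2}=0, p_{-1}=1, q_{-2}=1, q_{-1}=0:
  i=0: a_0=1, p_0 = 1*1 + 0 = 1, q_0 = 1*0 + 1 = 1.
  i=1: a_1=3, p_1 = 3*1 + 1 = 4, q_1 = 3*1 + 0 = 3.
  i=2: a_2=2, p_2 = 2*4 + 1 = 9, q_2 = 2*3 + 1 = 7.
  i=3: a_3=10, p_3 = 10*9 + 4 = 94, q_3 = 10*7 + 3 = 73.
  i=4: a_4=12, p_4 = 12*94 + 9 = 1137, q_4 = 12*73 + 7 = 883.

1/1, 4/3, 9/7, 94/73, 1137/883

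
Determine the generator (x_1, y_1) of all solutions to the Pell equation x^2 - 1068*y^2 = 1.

(x, y) = (11539207, 353094)

First expand sqrt(1068) as a continued fraction. With x_i = (sqrt(1068) + m_i)/d_i and (m_0, d_0) = (0, 1): a_0 = floor(sqrt(1068)) = 32, since 32^2 = 1024 <= 1068 < 1089 = 33^2.
Iterate m_{i+1} = d_i*a_i - m_i, d_{i+1} = (1068 - m_{i+1}^2)/d_i, a_{i+1} = floor((a_0 + m_{i+1})/d_{i+1}):
  m_1 = 1*32 - 0 = 32, d_1 = (1068 - 32^2)/1 = 44/1 = 44, a_1 = floor((32 + 32)/44) = 1.
  m_2 = 44*1 - 32 = 12, d_2 = (1068 - 12^2)/44 = 924/44 = 21, a_2 = floor((32 + 12)/21) = 2.
  m_3 = 21*2 - 12 = 30, d_3 = (1068 - 30^2)/21 = 168/21 = 8, a_3 = floor((32 + 30)/8) = 7.
  m_4 = 8*7 - 30 = 26, d_4 = (1068 - 26^2)/8 = 392/8 = 49, a_4 = floor((32 + 26)/49) = 1.
  m_5 = 49*1 - 26 = 23, d_5 = (1068 - 23^2)/49 = 539/49 = 11, a_5 = floor((32 + 23)/11) = 5.
  m_6 = 11*5 - 23 = 32, d_6 = (1068 - 32^2)/11 = 44/11 = 4, a_6 = floor((32 + 32)/4) = 16.
  m_7 = 4*16 - 32 = 32, d_7 = (1068 - 32^2)/4 = 44/4 = 11, a_7 = floor((32 + 32)/11) = 5.
  m_8 = 11*5 - 32 = 23, d_8 = (1068 - 23^2)/11 = 539/11 = 49, a_8 = floor((32 + 23)/49) = 1.
  m_9 = 49*1 - 23 = 26, d_9 = (1068 - 26^2)/49 = 392/49 = 8, a_9 = floor((32 + 26)/8) = 7.
  m_10 = 8*7 - 26 = 30, d_10 = (1068 - 30^2)/8 = 168/8 = 21, a_10 = floor((32 + 30)/21) = 2.
  m_11 = 21*2 - 30 = 12, d_11 = (1068 - 12^2)/21 = 924/21 = 44, a_11 = floor((32 + 12)/44) = 1.
  m_12 = 44*1 - 12 = 32, d_12 = (1068 - 32^2)/44 = 44/44 = 1, a_12 = floor((32 + 32)/1) = 64.
  m_13 = 1*64 - 32 = 32, d_13 = (1068 - 32^2)/1 = 44/1 = 44: (m_13, d_13) = (m_1, d_1) = (32, 44), so from here the quotients repeat a_1, ..., a_12; the period length is 12.
So sqrt(1068) = [32; (1, 2, 7, 1, 5, 16, 5, 1, 7, 2, 1, 64)] with period length k = 12.
k is even, so the fundamental solution of x^2 - 1068y^2 = 1 is (p_{k-1}, q_{k-1}) = (p_11, q_11); compute convergents through index 11.
Convergents (p_i = a_i*p_{i-1} + p_{i-2}, q_i = a_i*q_{i-1} + q_{i-2} with p_{-2}=0, p_{-1}=1, q_{-2}=1, q_{-1}=0):
  i=0: a_0=32, p_0 = 32*1 + 0 = 32, q_0 = 32*0 + 1 = 1.
  i=1: a_1=1, p_1 = 1*32 + 1 = 33, q_1 = 1*1 + 0 = 1.
  i=2: a_2=2, p_2 = 2*33 + 32 = 98, q_2 = 2*1 + 1 = 3.
  i=3: a_3=7, p_3 = 7*98 + 33 = 719, q_3 = 7*3 + 1 = 22.
  i=4: a_4=1, p_4 = 1*719 + 98 = 817, q_4 = 1*22 + 3 = 25.
  i=5: a_5=5, p_5 = 5*817 + 719 = 4804, q_5 = 5*25 + 22 = 147.
  i=6: a_6=16, p_6 = 16*4804 + 817 = 77681, q_6 = 16*147 + 25 = 2377.
  i=7: a_7=5, p_7 = 5*77681 + 4804 = 393209, q_7 = 5*2377 + 147 = 12032.
  i=8: a_8=1, p_8 = 1*393209 + 77681 = 470890, q_8 = 1*12032 + 2377 = 14409.
  i=9: a_9=7, p_9 = 7*470890 + 393209 = 3689439, q_9 = 7*14409 + 12032 = 112895.
  i=10: a_10=2, p_10 = 2*3689439 + 470890 = 7849768, q_10 = 2*112895 + 14409 = 240199.
  i=11: a_11=1, p_11 = 1*7849768 + 3689439 = 11539207, q_11 = 1*240199 + 112895 = 353094.
Check: 11539207^2 - 1068*353094^2 = 133153298188849 - 133153298188848 = 1, so (x, y) = (11539207, 353094) solves the equation, and by the theorem it is the least positive solution.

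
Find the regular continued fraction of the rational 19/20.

[0; 1, 19]

Run the Euclidean algorithm on 19 and 20; the successive quotients are the partial quotients a_0, a_1, ... (each step inverts the fractional part left over by the previous one):
  19 = 0*20 + 19, so a_0 = 0.
  20 = 1*19 + 1, so a_1 = 1.
  19 = 19*1 + 0, so a_2 = 19.
The remainder reaches 0 after 3 divisions, so the expansion has 3 partial quotients, read off in order.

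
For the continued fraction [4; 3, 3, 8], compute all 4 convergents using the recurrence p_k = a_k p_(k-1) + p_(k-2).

4/1, 13/3, 43/10, 357/83

Using the convergent recurrence p_i = a_i*p_{i-1} + p_{i-2}, q_i = a_i*q_{i-1} + q_{i-2} with p_{-2}=0, p_{-1}=1, q_{-2}=1, q_{-1}=0:
  i=0: a_0=4, p_0 = 4*1 + 0 = 4, q_0 = 4*0 + 1 = 1.
  i=1: a_1=3, p_1 = 3*4 + 1 = 13, q_1 = 3*1 + 0 = 3.
  i=2: a_2=3, p_2 = 3*13 + 4 = 43, q_2 = 3*3 + 1 = 10.
  i=3: a_3=8, p_3 = 8*43 + 13 = 357, q_3 = 8*10 + 3 = 83.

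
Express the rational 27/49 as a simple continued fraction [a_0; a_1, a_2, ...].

[0; 1, 1, 4, 2, 2]

Run the Euclidean algorithm on 27 and 49; the successive quotients are the partial quotients a_0, a_1, ... (each step inverts the fractional part left over by the previous one):
  27 = 0*49 + 27, so a_0 = 0.
  49 = 1*27 + 22, so a_1 = 1.
  27 = 1*22 + 5, so a_2 = 1.
  22 = 4*5 + 2, so a_3 = 4.
  5 = 2*2 + 1, so a_4 = 2.
  2 = 2*1 + 0, so a_5 = 2.
The remainder reaches 0 after 6 divisions, so the expansion has 6 partial quotients, read off in order.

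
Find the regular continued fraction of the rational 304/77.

[3; 1, 18, 4]

Run the Euclidean algorithm on 304 and 77; the successive quotients are the partial quotients a_0, a_1, ... (each step inverts the fractional part left over by the previous one):
  304 = 3*77 + 73, so a_0 = 3.
  77 = 1*73 + 4, so a_1 = 1.
  73 = 18*4 + 1, so a_2 = 18.
  4 = 4*1 + 0, so a_3 = 4.
The remainder reaches 0 after 4 divisions, so the expansion has 4 partial quotients, read off in order.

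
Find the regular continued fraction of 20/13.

Run the Euclidean algorithm on 20 and 13; the successive quotients are the partial quotients a_0, a_1, ... (each step inverts the fractional part left over by the previous one):
  20 = 1*13 + 7, so a_0 = 1.
  13 = 1*7 + 6, so a_1 = 1.
  7 = 1*6 + 1, so a_2 = 1.
  6 = 6*1 + 0, so a_3 = 6.
The remainder reaches 0 after 4 divisions, so the expansion has 4 partial quotients, read off in order.

[1; 1, 1, 6]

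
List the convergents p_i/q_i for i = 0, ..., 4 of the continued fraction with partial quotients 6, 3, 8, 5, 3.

Using the convergent recurrence p_i = a_i*p_{i-1} + p_{i-2}, q_i = a_i*q_{i-1} + q_{i-2} with p_{-2}=0, p_{-1}=1, q_{-2}=1, q_{-1}=0:
  i=0: a_0=6, p_0 = 6*1 + 0 = 6, q_0 = 6*0 + 1 = 1.
  i=1: a_1=3, p_1 = 3*6 + 1 = 19, q_1 = 3*1 + 0 = 3.
  i=2: a_2=8, p_2 = 8*19 + 6 = 158, q_2 = 8*3 + 1 = 25.
  i=3: a_3=5, p_3 = 5*158 + 19 = 809, q_3 = 5*25 + 3 = 128.
  i=4: a_4=3, p_4 = 3*809 + 158 = 2585, q_4 = 3*128 + 25 = 409.

6/1, 19/3, 158/25, 809/128, 2585/409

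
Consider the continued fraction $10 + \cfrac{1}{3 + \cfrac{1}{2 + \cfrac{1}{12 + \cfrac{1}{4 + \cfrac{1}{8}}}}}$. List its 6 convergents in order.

Using the convergent recurrence p_i = a_i*p_{i-1} + p_{i-2}, q_i = a_i*q_{i-1} + q_{i-2} with p_{-2}=0, p_{-1}=1, q_{-2}=1, q_{-1}=0:
  i=0: a_0=10, p_0 = 10*1 + 0 = 10, q_0 = 10*0 + 1 = 1.
  i=1: a_1=3, p_1 = 3*10 + 1 = 31, q_1 = 3*1 + 0 = 3.
  i=2: a_2=2, p_2 = 2*31 + 10 = 72, q_2 = 2*3 + 1 = 7.
  i=3: a_3=12, p_3 = 12*72 + 31 = 895, q_3 = 12*7 + 3 = 87.
  i=4: a_4=4, p_4 = 4*895 + 72 = 3652, q_4 = 4*87 + 7 = 355.
  i=5: a_5=8, p_5 = 8*3652 + 895 = 30111, q_5 = 8*355 + 87 = 2927.

10/1, 31/3, 72/7, 895/87, 3652/355, 30111/2927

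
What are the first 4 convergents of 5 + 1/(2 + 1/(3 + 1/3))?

Using the convergent recurrence p_i = a_i*p_{i-1} + p_{i-2}, q_i = a_i*q_{i-1} + q_{i-2} with p_{-2}=0, p_{-1}=1, q_{-2}=1, q_{-1}=0:
  i=0: a_0=5, p_0 = 5*1 + 0 = 5, q_0 = 5*0 + 1 = 1.
  i=1: a_1=2, p_1 = 2*5 + 1 = 11, q_1 = 2*1 + 0 = 2.
  i=2: a_2=3, p_2 = 3*11 + 5 = 38, q_2 = 3*2 + 1 = 7.
  i=3: a_3=3, p_3 = 3*38 + 11 = 125, q_3 = 3*7 + 2 = 23.

5/1, 11/2, 38/7, 125/23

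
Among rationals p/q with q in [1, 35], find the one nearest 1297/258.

176/35

Expand x = 1297/258 as a continued fraction with the Euclidean algorithm:
  1297 = 5*258 + 7, so a_0 = 5.
  258 = 36*7 + 6, so a_1 = 36.
  7 = 1*6 + 1, so a_2 = 1.
  6 = 6*1 + 0, so a_3 = 6.
so x = [5; 36, 1, 6].
Convergents (p_i = a_i*p_{i-1} + p_{i-2}, q_i = a_i*q_{i-1} + q_{i-2} with p_{-2}=0, p_{-1}=1, q_{-2}=1, q_{-1}=0), until the denominator exceeds 35:
  i=0: a_0=5, p_0 = 5*1 + 0 = 5, q_0 = 5*0 + 1 = 1.
  i=1: a_1=36, p_1 = 36*5 + 1 = 181, q_1 = 36*1 + 0 = 36.
q_1 = 36 > 35, so the last convergent with denominator <= 35 is p_0/q_0 = 5/1.
The closest fraction with denominator <= 35 is either p_0/q_0 or the intermediate fraction (k*p_0 + p_{-1})/(k*q_0 + q_{-1}) with the largest k >= 1 whose denominator stays <= 35; these approach x as k grows, and every other convergent or intermediate fraction in range is farther away.
Largest k: floor((35 - q_{-1})/q_0) = floor((35 - 0)/1) = 35 (using the seeds p_{-1} = 1, q_{-1} = 0).
That gives (35*5 + 1)/(35*1 + 0) = 176/35.
Compare the errors: |x - 5/1| = |1297*1 - 5*258|/(258*1) = 7/258, and |x - 176/35| = |1297*35 - 176*258|/(258*35) = 13/9030.
Cross-multiplying, 13*258 = 3354 < 63210 = 7*9030, so 13/9030 is smaller: the intermediate fraction 176/35 is closer to x than 5/1.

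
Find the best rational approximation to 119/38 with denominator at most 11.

25/8

Expand x = 119/38 as a continued fraction with the Euclidean algorithm:
  119 = 3*38 + 5, so a_0 = 3.
  38 = 7*5 + 3, so a_1 = 7.
  5 = 1*3 + 2, so a_2 = 1.
  3 = 1*2 + 1, so a_3 = 1.
  2 = 2*1 + 0, so a_4 = 2.
so x = [3; 7, 1, 1, 2].
Convergents (p_i = a_i*p_{i-1} + p_{i-2}, q_i = a_i*q_{i-1} + q_{i-2} with p_{-2}=0, p_{-1}=1, q_{-2}=1, q_{-1}=0), until the denominator exceeds 11:
  i=0: a_0=3, p_0 = 3*1 + 0 = 3, q_0 = 3*0 + 1 = 1.
  i=1: a_1=7, p_1 = 7*3 + 1 = 22, q_1 = 7*1 + 0 = 7.
  i=2: a_2=1, p_2 = 1*22 + 3 = 25, q_2 = 1*7 + 1 = 8.
  i=3: a_3=1, p_3 = 1*25 + 22 = 47, q_3 = 1*8 + 7 = 15.
q_3 = 15 > 11, so the last convergent with denominator <= 11 is p_2/q_2 = 25/8.
The closest fraction with denominator <= 11 is either p_2/q_2 or the intermediate fraction (k*p_2 + p_1)/(k*q_2 + q_1) with the largest k >= 1 whose denominator stays <= 11; these approach x as k grows, and every other convergent or intermediate fraction in range is farther away.
Largest k: floor((11 - q_1)/q_2) = floor((11 - 7)/8) = 0.
Since k = 0, no intermediate fraction beyond p_2/q_2 has denominator <= 11, so the convergent 25/8 is the closest (its error is |119*8 - 25*38|/(38*8) = 2/304).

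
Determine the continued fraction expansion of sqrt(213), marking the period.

Write x_i = (sqrt(213) + m_i)/d_i with (m_0, d_0) = (0, 1). a_0 = floor(sqrt(213)) = 14, since 14^2 = 196 <= 213 < 225 = 15^2.
Iterate m_{i+1} = d_i*a_i - m_i, d_{i+1} = (213 - m_{i+1}^2)/d_i, a_{i+1} = floor((a_0 + m_{i+1})/d_{i+1}):
  m_1 = 1*14 - 0 = 14, d_1 = (213 - 14^2)/1 = 17/1 = 17, a_1 = floor((14 + 14)/17) = 1.
  m_2 = 17*1 - 14 = 3, d_2 = (213 - 3^2)/17 = 204/17 = 12, a_2 = floor((14 + 3)/12) = 1.
  m_3 = 12*1 - 3 = 9, d_3 = (213 - 9^2)/12 = 132/12 = 11, a_3 = floor((14 + 9)/11) = 2.
  m_4 = 11*2 - 9 = 13, d_4 = (213 - 13^2)/11 = 44/11 = 4, a_4 = floor((14 + 13)/4) = 6.
  m_5 = 4*6 - 13 = 11, d_5 = (213 - 11^2)/4 = 92/4 = 23, a_5 = floor((14 + 11)/23) = 1.
  m_6 = 23*1 - 11 = 12, d_6 = (213 - 12^2)/23 = 69/23 = 3, a_6 = floor((14 + 12)/3) = 8.
  m_7 = 3*8 - 12 = 12, d_7 = (213 - 12^2)/3 = 69/3 = 23, a_7 = floor((14 + 12)/23) = 1.
  m_8 = 23*1 - 12 = 11, d_8 = (213 - 11^2)/23 = 92/23 = 4, a_8 = floor((14 + 11)/4) = 6.
  m_9 = 4*6 - 11 = 13, d_9 = (213 - 13^2)/4 = 44/4 = 11, a_9 = floor((14 + 13)/11) = 2.
  m_10 = 11*2 - 13 = 9, d_10 = (213 - 9^2)/11 = 132/11 = 12, a_10 = floor((14 + 9)/12) = 1.
  m_11 = 12*1 - 9 = 3, d_11 = (213 - 3^2)/12 = 204/12 = 17, a_11 = floor((14 + 3)/17) = 1.
  m_12 = 17*1 - 3 = 14, d_12 = (213 - 14^2)/17 = 17/17 = 1, a_12 = floor((14 + 14)/1) = 28.
  m_13 = 1*28 - 14 = 14, d_13 = (213 - 14^2)/1 = 17/1 = 17: (m_13, d_13) = (m_1, d_1) = (14, 17), so from here the quotients repeat a_1, ..., a_12; the period length is 12.
Hence the expansion of sqrt(213) is a_0 = 14 followed by the repeating block 1, 1, 2, 6, 1, 8, 1, 6, 2, 1, 1, 28 (period 12).

[14; (1, 1, 2, 6, 1, 8, 1, 6, 2, 1, 1, 28)]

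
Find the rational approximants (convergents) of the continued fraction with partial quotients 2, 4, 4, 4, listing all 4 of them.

2/1, 9/4, 38/17, 161/72

Using the convergent recurrence p_i = a_i*p_{i-1} + p_{i-2}, q_i = a_i*q_{i-1} + q_{i-2} with p_{-2}=0, p_{-1}=1, q_{-2}=1, q_{-1}=0:
  i=0: a_0=2, p_0 = 2*1 + 0 = 2, q_0 = 2*0 + 1 = 1.
  i=1: a_1=4, p_1 = 4*2 + 1 = 9, q_1 = 4*1 + 0 = 4.
  i=2: a_2=4, p_2 = 4*9 + 2 = 38, q_2 = 4*4 + 1 = 17.
  i=3: a_3=4, p_3 = 4*38 + 9 = 161, q_3 = 4*17 + 4 = 72.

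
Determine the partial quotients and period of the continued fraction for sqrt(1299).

Write x_i = (sqrt(1299) + m_i)/d_i with (m_0, d_0) = (0, 1). a_0 = floor(sqrt(1299)) = 36, since 36^2 = 1296 <= 1299 < 1369 = 37^2.
Iterate m_{i+1} = d_i*a_i - m_i, d_{i+1} = (1299 - m_{i+1}^2)/d_i, a_{i+1} = floor((a_0 + m_{i+1})/d_{i+1}):
  m_1 = 1*36 - 0 = 36, d_1 = (1299 - 36^2)/1 = 3/1 = 3, a_1 = floor((36 + 36)/3) = 24.
  m_2 = 3*24 - 36 = 36, d_2 = (1299 - 36^2)/3 = 3/3 = 1, a_2 = floor((36 + 36)/1) = 72.
  m_3 = 1*72 - 36 = 36, d_3 = (1299 - 36^2)/1 = 3/1 = 3: (m_3, d_3) = (m_1, d_1) = (36, 3), so from here the quotients repeat a_1, a_2; the period length is 2.
Hence the expansion of sqrt(1299) is a_0 = 36 followed by the repeating block 24, 72 (period 2).

[36; (24, 72)]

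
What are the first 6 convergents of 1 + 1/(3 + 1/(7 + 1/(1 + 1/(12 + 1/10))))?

1/1, 4/3, 29/22, 33/25, 425/322, 4283/3245

Using the convergent recurrence p_i = a_i*p_{i-1} + p_{i-2}, q_i = a_i*q_{i-1} + q_{i-2} with p_{-2}=0, p_{-1}=1, q_{-2}=1, q_{-1}=0:
  i=0: a_0=1, p_0 = 1*1 + 0 = 1, q_0 = 1*0 + 1 = 1.
  i=1: a_1=3, p_1 = 3*1 + 1 = 4, q_1 = 3*1 + 0 = 3.
  i=2: a_2=7, p_2 = 7*4 + 1 = 29, q_2 = 7*3 + 1 = 22.
  i=3: a_3=1, p_3 = 1*29 + 4 = 33, q_3 = 1*22 + 3 = 25.
  i=4: a_4=12, p_4 = 12*33 + 29 = 425, q_4 = 12*25 + 22 = 322.
  i=5: a_5=10, p_5 = 10*425 + 33 = 4283, q_5 = 10*322 + 25 = 3245.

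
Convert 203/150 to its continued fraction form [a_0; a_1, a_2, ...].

Run the Euclidean algorithm on 203 and 150; the successive quotients are the partial quotients a_0, a_1, ... (each step inverts the fractional part left over by the previous one):
  203 = 1*150 + 53, so a_0 = 1.
  150 = 2*53 + 44, so a_1 = 2.
  53 = 1*44 + 9, so a_2 = 1.
  44 = 4*9 + 8, so a_3 = 4.
  9 = 1*8 + 1, so a_4 = 1.
  8 = 8*1 + 0, so a_5 = 8.
The remainder reaches 0 after 6 divisions, so the expansion has 6 partial quotients, read off in order.

[1; 2, 1, 4, 1, 8]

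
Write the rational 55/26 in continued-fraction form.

Run the Euclidean algorithm on 55 and 26; the successive quotients are the partial quotients a_0, a_1, ... (each step inverts the fractional part left over by the previous one):
  55 = 2*26 + 3, so a_0 = 2.
  26 = 8*3 + 2, so a_1 = 8.
  3 = 1*2 + 1, so a_2 = 1.
  2 = 2*1 + 0, so a_3 = 2.
The remainder reaches 0 after 4 divisions, so the expansion has 4 partial quotients, read off in order.

[2; 8, 1, 2]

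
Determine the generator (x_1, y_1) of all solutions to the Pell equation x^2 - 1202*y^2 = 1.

First expand sqrt(1202) as a continued fraction. With x_i = (sqrt(1202) + m_i)/d_i and (m_0, d_0) = (0, 1): a_0 = floor(sqrt(1202)) = 34, since 34^2 = 1156 <= 1202 < 1225 = 35^2.
Iterate m_{i+1} = d_i*a_i - m_i, d_{i+1} = (1202 - m_{i+1}^2)/d_i, a_{i+1} = floor((a_0 + m_{i+1})/d_{i+1}):
  m_1 = 1*34 - 0 = 34, d_1 = (1202 - 34^2)/1 = 46/1 = 46, a_1 = floor((34 + 34)/46) = 1.
  m_2 = 46*1 - 34 = 12, d_2 = (1202 - 12^2)/46 = 1058/46 = 23, a_2 = floor((34 + 12)/23) = 2.
  m_3 = 23*2 - 12 = 34, d_3 = (1202 - 34^2)/23 = 46/23 = 2, a_3 = floor((34 + 34)/2) = 34.
  m_4 = 2*34 - 34 = 34, d_4 = (1202 - 34^2)/2 = 46/2 = 23, a_4 = floor((34 + 34)/23) = 2.
  m_5 = 23*2 - 34 = 12, d_5 = (1202 - 12^2)/23 = 1058/23 = 46, a_5 = floor((34 + 12)/46) = 1.
  m_6 = 46*1 - 12 = 34, d_6 = (1202 - 34^2)/46 = 46/46 = 1, a_6 = floor((34 + 34)/1) = 68.
  m_7 = 1*68 - 34 = 34, d_7 = (1202 - 34^2)/1 = 46/1 = 46: (m_7, d_7) = (m_1, d_1) = (34, 46), so from here the quotients repeat a_1, ..., a_6; the period length is 6.
So sqrt(1202) = [34; (1, 2, 34, 2, 1, 68)] with period length k = 6.
k is even, so the fundamental solution of x^2 - 1202y^2 = 1 is (p_{k-1}, q_{k-1}) = (p_5, q_5); compute convergents through index 5.
Convergents (p_i = a_i*p_{i-1} + p_{i-2}, q_i = a_i*q_{i-1} + q_{i-2} with p_{-2}=0, p_{-1}=1, q_{-2}=1, q_{-1}=0):
  i=0: a_0=34, p_0 = 34*1 + 0 = 34, q_0 = 34*0 + 1 = 1.
  i=1: a_1=1, p_1 = 1*34 + 1 = 35, q_1 = 1*1 + 0 = 1.
  i=2: a_2=2, p_2 = 2*35 + 34 = 104, q_2 = 2*1 + 1 = 3.
  i=3: a_3=34, p_3 = 34*104 + 35 = 3571, q_3 = 34*3 + 1 = 103.
  i=4: a_4=2, p_4 = 2*3571 + 104 = 7246, q_4 = 2*103 + 3 = 209.
  i=5: a_5=1, p_5 = 1*7246 + 3571 = 10817, q_5 = 1*209 + 103 = 312.
Check: 10817^2 - 1202*312^2 = 117007489 - 117007488 = 1, so (x, y) = (10817, 312) solves the equation, and by the theorem it is the least positive solution.

(x, y) = (10817, 312)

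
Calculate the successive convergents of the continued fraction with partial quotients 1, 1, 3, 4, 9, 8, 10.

Using the convergent recurrence p_i = a_i*p_{i-1} + p_{i-2}, q_i = a_i*q_{i-1} + q_{i-2} with p_{-2}=0, p_{-1}=1, q_{-2}=1, q_{-1}=0:
  i=0: a_0=1, p_0 = 1*1 + 0 = 1, q_0 = 1*0 + 1 = 1.
  i=1: a_1=1, p_1 = 1*1 + 1 = 2, q_1 = 1*1 + 0 = 1.
  i=2: a_2=3, p_2 = 3*2 + 1 = 7, q_2 = 3*1 + 1 = 4.
  i=3: a_3=4, p_3 = 4*7 + 2 = 30, q_3 = 4*4 + 1 = 17.
  i=4: a_4=9, p_4 = 9*30 + 7 = 277, q_4 = 9*17 + 4 = 157.
  i=5: a_5=8, p_5 = 8*277 + 30 = 2246, q_5 = 8*157 + 17 = 1273.
  i=6: a_6=10, p_6 = 10*2246 + 277 = 22737, q_6 = 10*1273 + 157 = 12887.

1/1, 2/1, 7/4, 30/17, 277/157, 2246/1273, 22737/12887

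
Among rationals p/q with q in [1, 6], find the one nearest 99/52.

Expand x = 99/52 as a continued fraction with the Euclidean algorithm:
  99 = 1*52 + 47, so a_0 = 1.
  52 = 1*47 + 5, so a_1 = 1.
  47 = 9*5 + 2, so a_2 = 9.
  5 = 2*2 + 1, so a_3 = 2.
  2 = 2*1 + 0, so a_4 = 2.
so x = [1; 1, 9, 2, 2].
Convergents (p_i = a_i*p_{i-1} + p_{i-2}, q_i = a_i*q_{i-1} + q_{i-2} with p_{-2}=0, p_{-1}=1, q_{-2}=1, q_{-1}=0), until the denominator exceeds 6:
  i=0: a_0=1, p_0 = 1*1 + 0 = 1, q_0 = 1*0 + 1 = 1.
  i=1: a_1=1, p_1 = 1*1 + 1 = 2, q_1 = 1*1 + 0 = 1.
  i=2: a_2=9, p_2 = 9*2 + 1 = 19, q_2 = 9*1 + 1 = 10.
q_2 = 10 > 6, so the last convergent with denominator <= 6 is p_1/q_1 = 2/1.
The closest fraction with denominator <= 6 is either p_1/q_1 or the intermediate fraction (k*p_1 + p_0)/(k*q_1 + q_0) with the largest k >= 1 whose denominator stays <= 6; these approach x as k grows, and every other convergent or intermediate fraction in range is farther away.
Largest k: floor((6 - q_0)/q_1) = floor((6 - 1)/1) = 5.
That gives (5*2 + 1)/(5*1 + 1) = 11/6.
Compare the errors: |x - 2/1| = |99*1 - 2*52|/(52*1) = 5/52, and |x - 11/6| = |99*6 - 11*52|/(52*6) = 22/312.
Cross-multiplying, 22*52 = 1144 < 1560 = 5*312, so 22/312 is smaller: the intermediate fraction 11/6 is closer to x than 2/1.

11/6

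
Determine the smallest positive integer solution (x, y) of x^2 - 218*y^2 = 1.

First expand sqrt(218) as a continued fraction. With x_i = (sqrt(218) + m_i)/d_i and (m_0, d_0) = (0, 1): a_0 = floor(sqrt(218)) = 14, since 14^2 = 196 <= 218 < 225 = 15^2.
Iterate m_{i+1} = d_i*a_i - m_i, d_{i+1} = (218 - m_{i+1}^2)/d_i, a_{i+1} = floor((a_0 + m_{i+1})/d_{i+1}):
  m_1 = 1*14 - 0 = 14, d_1 = (218 - 14^2)/1 = 22/1 = 22, a_1 = floor((14 + 14)/22) = 1.
  m_2 = 22*1 - 14 = 8, d_2 = (218 - 8^2)/22 = 154/22 = 7, a_2 = floor((14 + 8)/7) = 3.
  m_3 = 7*3 - 8 = 13, d_3 = (218 - 13^2)/7 = 49/7 = 7, a_3 = floor((14 + 13)/7) = 3.
  m_4 = 7*3 - 13 = 8, d_4 = (218 - 8^2)/7 = 154/7 = 22, a_4 = floor((14 + 8)/22) = 1.
  m_5 = 22*1 - 8 = 14, d_5 = (218 - 14^2)/22 = 22/22 = 1, a_5 = floor((14 + 14)/1) = 28.
  m_6 = 1*28 - 14 = 14, d_6 = (218 - 14^2)/1 = 22/1 = 22: (m_6, d_6) = (m_1, d_1) = (14, 22), so from here the quotients repeat a_1, ..., a_5; the period length is 5.
So sqrt(218) = [14; (1, 3, 3, 1, 28)] with period length k = 5.
k is odd, so (p_{k-1}, q_{k-1}) only solves x^2 - 218y^2 = -1 and the fundamental solution of x^2 - 218y^2 = 1 is (p_{2k-1}, q_{2k-1}) = (p_9, q_9); compute convergents through index 9, running through the period twice.
Convergents (p_i = a_i*p_{i-1} + p_{i-2}, q_i = a_i*q_{i-1} + q_{i-2} with p_{-2}=0, p_{-1}=1, q_{-2}=1, q_{-1}=0):
  i=0: a_0=14, p_0 = 14*1 + 0 = 14, q_0 = 14*0 + 1 = 1.
  i=1: a_1=1, p_1 = 1*14 + 1 = 15, q_1 = 1*1 + 0 = 1.
  i=2: a_2=3, p_2 = 3*15 + 14 = 59, q_2 = 3*1 + 1 = 4.
  i=3: a_3=3, p_3 = 3*59 + 15 = 192, q_3 = 3*4 + 1 = 13.
  i=4: a_4=1, p_4 = 1*192 + 59 = 251, q_4 = 1*13 + 4 = 17.
  i=5: a_5=28, p_5 = 28*251 + 192 = 7220, q_5 = 28*17 + 13 = 489.
  i=6: a_6=1, p_6 = 1*7220 + 251 = 7471, q_6 = 1*489 + 17 = 506.
  i=7: a_7=3, p_7 = 3*7471 + 7220 = 29633, q_7 = 3*506 + 489 = 2007.
  i=8: a_8=3, p_8 = 3*29633 + 7471 = 96370, q_8 = 3*2007 + 506 = 6527.
  i=9: a_9=1, p_9 = 1*96370 + 29633 = 126003, q_9 = 1*6527 + 2007 = 8534.
Indeed p_4^2 - 218*q_4^2 = 63001 - 63002 = -1, not +1.
Check: 126003^2 - 218*8534^2 = 15876756009 - 15876756008 = 1, so (x, y) = (126003, 8534) solves the equation, and by the theorem it is the least positive solution.

(x, y) = (126003, 8534)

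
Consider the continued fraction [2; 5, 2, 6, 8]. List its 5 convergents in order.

Using the convergent recurrence p_i = a_i*p_{i-1} + p_{i-2}, q_i = a_i*q_{i-1} + q_{i-2} with p_{-2}=0, p_{-1}=1, q_{-2}=1, q_{-1}=0:
  i=0: a_0=2, p_0 = 2*1 + 0 = 2, q_0 = 2*0 + 1 = 1.
  i=1: a_1=5, p_1 = 5*2 + 1 = 11, q_1 = 5*1 + 0 = 5.
  i=2: a_2=2, p_2 = 2*11 + 2 = 24, q_2 = 2*5 + 1 = 11.
  i=3: a_3=6, p_3 = 6*24 + 11 = 155, q_3 = 6*11 + 5 = 71.
  i=4: a_4=8, p_4 = 8*155 + 24 = 1264, q_4 = 8*71 + 11 = 579.

2/1, 11/5, 24/11, 155/71, 1264/579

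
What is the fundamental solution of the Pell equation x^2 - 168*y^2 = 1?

(x, y) = (13, 1)

First expand sqrt(168) as a continued fraction. With x_i = (sqrt(168) + m_i)/d_i and (m_0, d_0) = (0, 1): a_0 = floor(sqrt(168)) = 12, since 12^2 = 144 <= 168 < 169 = 13^2.
Iterate m_{i+1} = d_i*a_i - m_i, d_{i+1} = (168 - m_{i+1}^2)/d_i, a_{i+1} = floor((a_0 + m_{i+1})/d_{i+1}):
  m_1 = 1*12 - 0 = 12, d_1 = (168 - 12^2)/1 = 24/1 = 24, a_1 = floor((12 + 12)/24) = 1.
  m_2 = 24*1 - 12 = 12, d_2 = (168 - 12^2)/24 = 24/24 = 1, a_2 = floor((12 + 12)/1) = 24.
  m_3 = 1*24 - 12 = 12, d_3 = (168 - 12^2)/1 = 24/1 = 24: (m_3, d_3) = (m_1, d_1) = (12, 24), so from here the quotients repeat a_1, a_2; the period length is 2.
So sqrt(168) = [12; (1, 24)] with period length k = 2.
k is even, so the fundamental solution of x^2 - 168y^2 = 1 is (p_{k-1}, q_{k-1}) = (p_1, q_1); compute convergents through index 1.
Convergents (p_i = a_i*p_{i-1} + p_{i-2}, q_i = a_i*q_{i-1} + q_{i-2} with p_{-2}=0, p_{-1}=1, q_{-2}=1, q_{-1}=0):
  i=0: a_0=12, p_0 = 12*1 + 0 = 12, q_0 = 12*0 + 1 = 1.
  i=1: a_1=1, p_1 = 1*12 + 1 = 13, q_1 = 1*1 + 0 = 1.
Check: 13^2 - 168*1^2 = 169 - 168 = 1, so (x, y) = (13, 1) solves the equation, and by the theorem it is the least positive solution.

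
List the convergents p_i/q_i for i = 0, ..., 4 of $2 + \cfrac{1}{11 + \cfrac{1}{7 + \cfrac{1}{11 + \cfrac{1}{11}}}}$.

Using the convergent recurrence p_i = a_i*p_{i-1} + p_{i-2}, q_i = a_i*q_{i-1} + q_{i-2} with p_{-2}=0, p_{-1}=1, q_{-2}=1, q_{-1}=0:
  i=0: a_0=2, p_0 = 2*1 + 0 = 2, q_0 = 2*0 + 1 = 1.
  i=1: a_1=11, p_1 = 11*2 + 1 = 23, q_1 = 11*1 + 0 = 11.
  i=2: a_2=7, p_2 = 7*23 + 2 = 163, q_2 = 7*11 + 1 = 78.
  i=3: a_3=11, p_3 = 11*163 + 23 = 1816, q_3 = 11*78 + 11 = 869.
  i=4: a_4=11, p_4 = 11*1816 + 163 = 20139, q_4 = 11*869 + 78 = 9637.

2/1, 23/11, 163/78, 1816/869, 20139/9637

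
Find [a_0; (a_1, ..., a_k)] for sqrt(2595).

Write x_i = (sqrt(2595) + m_i)/d_i with (m_0, d_0) = (0, 1). a_0 = floor(sqrt(2595)) = 50, since 50^2 = 2500 <= 2595 < 2601 = 51^2.
Iterate m_{i+1} = d_i*a_i - m_i, d_{i+1} = (2595 - m_{i+1}^2)/d_i, a_{i+1} = floor((a_0 + m_{i+1})/d_{i+1}):
  m_1 = 1*50 - 0 = 50, d_1 = (2595 - 50^2)/1 = 95/1 = 95, a_1 = floor((50 + 50)/95) = 1.
  m_2 = 95*1 - 50 = 45, d_2 = (2595 - 45^2)/95 = 570/95 = 6, a_2 = floor((50 + 45)/6) = 15.
  m_3 = 6*15 - 45 = 45, d_3 = (2595 - 45^2)/6 = 570/6 = 95, a_3 = floor((50 + 45)/95) = 1.
  m_4 = 95*1 - 45 = 50, d_4 = (2595 - 50^2)/95 = 95/95 = 1, a_4 = floor((50 + 50)/1) = 100.
  m_5 = 1*100 - 50 = 50, d_5 = (2595 - 50^2)/1 = 95/1 = 95: (m_5, d_5) = (m_1, d_1) = (50, 95), so from here the quotients repeat a_1, ..., a_4; the period length is 4.
Hence the expansion of sqrt(2595) is a_0 = 50 followed by the repeating block 1, 15, 1, 100 (period 4).

[50; (1, 15, 1, 100)]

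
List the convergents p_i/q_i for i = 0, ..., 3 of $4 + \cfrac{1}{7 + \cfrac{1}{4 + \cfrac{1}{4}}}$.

4/1, 29/7, 120/29, 509/123

Using the convergent recurrence p_i = a_i*p_{i-1} + p_{i-2}, q_i = a_i*q_{i-1} + q_{i-2} with p_{-2}=0, p_{-1}=1, q_{-2}=1, q_{-1}=0:
  i=0: a_0=4, p_0 = 4*1 + 0 = 4, q_0 = 4*0 + 1 = 1.
  i=1: a_1=7, p_1 = 7*4 + 1 = 29, q_1 = 7*1 + 0 = 7.
  i=2: a_2=4, p_2 = 4*29 + 4 = 120, q_2 = 4*7 + 1 = 29.
  i=3: a_3=4, p_3 = 4*120 + 29 = 509, q_3 = 4*29 + 7 = 123.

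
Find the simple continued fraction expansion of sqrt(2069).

[45; (2, 17, 1, 2, 3, 3, 2, 1, 17, 2, 90)]

Write x_i = (sqrt(2069) + m_i)/d_i with (m_0, d_0) = (0, 1). a_0 = floor(sqrt(2069)) = 45, since 45^2 = 2025 <= 2069 < 2116 = 46^2.
Iterate m_{i+1} = d_i*a_i - m_i, d_{i+1} = (2069 - m_{i+1}^2)/d_i, a_{i+1} = floor((a_0 + m_{i+1})/d_{i+1}):
  m_1 = 1*45 - 0 = 45, d_1 = (2069 - 45^2)/1 = 44/1 = 44, a_1 = floor((45 + 45)/44) = 2.
  m_2 = 44*2 - 45 = 43, d_2 = (2069 - 43^2)/44 = 220/44 = 5, a_2 = floor((45 + 43)/5) = 17.
  m_3 = 5*17 - 43 = 42, d_3 = (2069 - 42^2)/5 = 305/5 = 61, a_3 = floor((45 + 42)/61) = 1.
  m_4 = 61*1 - 42 = 19, d_4 = (2069 - 19^2)/61 = 1708/61 = 28, a_4 = floor((45 + 19)/28) = 2.
  m_5 = 28*2 - 19 = 37, d_5 = (2069 - 37^2)/28 = 700/28 = 25, a_5 = floor((45 + 37)/25) = 3.
  m_6 = 25*3 - 37 = 38, d_6 = (2069 - 38^2)/25 = 625/25 = 25, a_6 = floor((45 + 38)/25) = 3.
  m_7 = 25*3 - 38 = 37, d_7 = (2069 - 37^2)/25 = 700/25 = 28, a_7 = floor((45 + 37)/28) = 2.
  m_8 = 28*2 - 37 = 19, d_8 = (2069 - 19^2)/28 = 1708/28 = 61, a_8 = floor((45 + 19)/61) = 1.
  m_9 = 61*1 - 19 = 42, d_9 = (2069 - 42^2)/61 = 305/61 = 5, a_9 = floor((45 + 42)/5) = 17.
  m_10 = 5*17 - 42 = 43, d_10 = (2069 - 43^2)/5 = 220/5 = 44, a_10 = floor((45 + 43)/44) = 2.
  m_11 = 44*2 - 43 = 45, d_11 = (2069 - 45^2)/44 = 44/44 = 1, a_11 = floor((45 + 45)/1) = 90.
  m_12 = 1*90 - 45 = 45, d_12 = (2069 - 45^2)/1 = 44/1 = 44: (m_12, d_12) = (m_1, d_1) = (45, 44), so from here the quotients repeat a_1, ..., a_11; the period length is 11.
Hence the expansion of sqrt(2069) is a_0 = 45 followed by the repeating block 2, 17, 1, 2, 3, 3, 2, 1, 17, 2, 90 (period 11).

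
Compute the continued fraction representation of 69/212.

[0; 3, 13, 1, 4]

Run the Euclidean algorithm on 69 and 212; the successive quotients are the partial quotients a_0, a_1, ... (each step inverts the fractional part left over by the previous one):
  69 = 0*212 + 69, so a_0 = 0.
  212 = 3*69 + 5, so a_1 = 3.
  69 = 13*5 + 4, so a_2 = 13.
  5 = 1*4 + 1, so a_3 = 1.
  4 = 4*1 + 0, so a_4 = 4.
The remainder reaches 0 after 5 divisions, so the expansion has 5 partial quotients, read off in order.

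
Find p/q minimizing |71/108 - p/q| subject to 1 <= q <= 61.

Expand x = 71/108 as a continued fraction with the Euclidean algorithm:
  71 = 0*108 + 71, so a_0 = 0.
  108 = 1*71 + 37, so a_1 = 1.
  71 = 1*37 + 34, so a_2 = 1.
  37 = 1*34 + 3, so a_3 = 1.
  34 = 11*3 + 1, so a_4 = 11.
  3 = 3*1 + 0, so a_5 = 3.
so x = [0; 1, 1, 1, 11, 3].
Convergents (p_i = a_i*p_{i-1} + p_{i-2}, q_i = a_i*q_{i-1} + q_{i-2} with p_{-2}=0, p_{-1}=1, q_{-2}=1, q_{-1}=0), until the denominator exceeds 61:
  i=0: a_0=0, p_0 = 0*1 + 0 = 0, q_0 = 0*0 + 1 = 1.
  i=1: a_1=1, p_1 = 1*0 + 1 = 1, q_1 = 1*1 + 0 = 1.
  i=2: a_2=1, p_2 = 1*1 + 0 = 1, q_2 = 1*1 + 1 = 2.
  i=3: a_3=1, p_3 = 1*1 + 1 = 2, q_3 = 1*2 + 1 = 3.
  i=4: a_4=11, p_4 = 11*2 + 1 = 23, q_4 = 11*3 + 2 = 35.
  i=5: a_5=3, p_5 = 3*23 + 2 = 71, q_5 = 3*35 + 3 = 108.
q_5 = 108 > 61, so the last convergent with denominator <= 61 is p_4/q_4 = 23/35.
The closest fraction with denominator <= 61 is either p_4/q_4 or the intermediate fraction (k*p_4 + p_3)/(k*q_4 + q_3) with the largest k >= 1 whose denominator stays <= 61; these approach x as k grows, and every other convergent or intermediate fraction in range is farther away.
Largest k: floor((61 - q_3)/q_4) = floor((61 - 3)/35) = 1.
That gives (1*23 + 2)/(1*35 + 3) = 25/38.
Compare the errors: |x - 23/35| = |71*35 - 23*108|/(108*35) = 1/3780, and |x - 25/38| = |71*38 - 25*108|/(108*38) = 2/4104.
Cross-multiplying, 1*4104 = 4104 < 7560 = 2*3780, so 1/3780 is smaller: the convergent 23/35 is closer to x than 25/38.

23/35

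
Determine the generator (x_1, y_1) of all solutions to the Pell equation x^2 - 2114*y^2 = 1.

(x, y) = (2115, 46)

First expand sqrt(2114) as a continued fraction. With x_i = (sqrt(2114) + m_i)/d_i and (m_0, d_0) = (0, 1): a_0 = floor(sqrt(2114)) = 45, since 45^2 = 2025 <= 2114 < 2116 = 46^2.
Iterate m_{i+1} = d_i*a_i - m_i, d_{i+1} = (2114 - m_{i+1}^2)/d_i, a_{i+1} = floor((a_0 + m_{i+1})/d_{i+1}):
  m_1 = 1*45 - 0 = 45, d_1 = (2114 - 45^2)/1 = 89/1 = 89, a_1 = floor((45 + 45)/89) = 1.
  m_2 = 89*1 - 45 = 44, d_2 = (2114 - 44^2)/89 = 178/89 = 2, a_2 = floor((45 + 44)/2) = 44.
  m_3 = 2*44 - 44 = 44, d_3 = (2114 - 44^2)/2 = 178/2 = 89, a_3 = floor((45 + 44)/89) = 1.
  m_4 = 89*1 - 44 = 45, d_4 = (2114 - 45^2)/89 = 89/89 = 1, a_4 = floor((45 + 45)/1) = 90.
  m_5 = 1*90 - 45 = 45, d_5 = (2114 - 45^2)/1 = 89/1 = 89: (m_5, d_5) = (m_1, d_1) = (45, 89), so from here the quotients repeat a_1, ..., a_4; the period length is 4.
So sqrt(2114) = [45; (1, 44, 1, 90)] with period length k = 4.
k is even, so the fundamental solution of x^2 - 2114y^2 = 1 is (p_{k-1}, q_{k-1}) = (p_3, q_3); compute convergents through index 3.
Convergents (p_i = a_i*p_{i-1} + p_{i-2}, q_i = a_i*q_{i-1} + q_{i-2} with p_{-2}=0, p_{-1}=1, q_{-2}=1, q_{-1}=0):
  i=0: a_0=45, p_0 = 45*1 + 0 = 45, q_0 = 45*0 + 1 = 1.
  i=1: a_1=1, p_1 = 1*45 + 1 = 46, q_1 = 1*1 + 0 = 1.
  i=2: a_2=44, p_2 = 44*46 + 45 = 2069, q_2 = 44*1 + 1 = 45.
  i=3: a_3=1, p_3 = 1*2069 + 46 = 2115, q_3 = 1*45 + 1 = 46.
Check: 2115^2 - 2114*46^2 = 4473225 - 4473224 = 1, so (x, y) = (2115, 46) solves the equation, and by the theorem it is the least positive solution.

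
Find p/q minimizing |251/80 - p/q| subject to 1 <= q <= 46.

Expand x = 251/80 as a continued fraction with the Euclidean algorithm:
  251 = 3*80 + 11, so a_0 = 3.
  80 = 7*11 + 3, so a_1 = 7.
  11 = 3*3 + 2, so a_2 = 3.
  3 = 1*2 + 1, so a_3 = 1.
  2 = 2*1 + 0, so a_4 = 2.
so x = [3; 7, 3, 1, 2].
Convergents (p_i = a_i*p_{i-1} + p_{i-2}, q_i = a_i*q_{i-1} + q_{i-2} with p_{-2}=0, p_{-1}=1, q_{-2}=1, q_{-1}=0), until the denominator exceeds 46:
  i=0: a_0=3, p_0 = 3*1 + 0 = 3, q_0 = 3*0 + 1 = 1.
  i=1: a_1=7, p_1 = 7*3 + 1 = 22, q_1 = 7*1 + 0 = 7.
  i=2: a_2=3, p_2 = 3*22 + 3 = 69, q_2 = 3*7 + 1 = 22.
  i=3: a_3=1, p_3 = 1*69 + 22 = 91, q_3 = 1*22 + 7 = 29.
  i=4: a_4=2, p_4 = 2*91 + 69 = 251, q_4 = 2*29 + 22 = 80.
q_4 = 80 > 46, so the last convergent with denominator <= 46 is p_3/q_3 = 91/29.
The closest fraction with denominator <= 46 is either p_3/q_3 or the intermediate fraction (k*p_3 + p_2)/(k*q_3 + q_2) with the largest k >= 1 whose denominator stays <= 46; these approach x as k grows, and every other convergent or intermediate fraction in range is farther away.
Largest k: floor((46 - q_2)/q_3) = floor((46 - 22)/29) = 0.
Since k = 0, no intermediate fraction beyond p_3/q_3 has denominator <= 46, so the convergent 91/29 is the closest (its error is |251*29 - 91*80|/(80*29) = 1/2320).

91/29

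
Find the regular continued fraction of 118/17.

[6; 1, 16]

Run the Euclidean algorithm on 118 and 17; the successive quotients are the partial quotients a_0, a_1, ... (each step inverts the fractional part left over by the previous one):
  118 = 6*17 + 16, so a_0 = 6.
  17 = 1*16 + 1, so a_1 = 1.
  16 = 16*1 + 0, so a_2 = 16.
The remainder reaches 0 after 3 divisions, so the expansion has 3 partial quotients, read off in order.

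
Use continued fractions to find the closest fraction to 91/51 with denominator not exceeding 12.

Expand x = 91/51 as a continued fraction with the Euclidean algorithm:
  91 = 1*51 + 40, so a_0 = 1.
  51 = 1*40 + 11, so a_1 = 1.
  40 = 3*11 + 7, so a_2 = 3.
  11 = 1*7 + 4, so a_3 = 1.
  7 = 1*4 + 3, so a_4 = 1.
  4 = 1*3 + 1, so a_5 = 1.
  3 = 3*1 + 0, so a_6 = 3.
so x = [1; 1, 3, 1, 1, 1, 3].
Convergents (p_i = a_i*p_{i-1} + p_{i-2}, q_i = a_i*q_{i-1} + q_{i-2} with p_{-2}=0, p_{-1}=1, q_{-2}=1, q_{-1}=0), until the denominator exceeds 12:
  i=0: a_0=1, p_0 = 1*1 + 0 = 1, q_0 = 1*0 + 1 = 1.
  i=1: a_1=1, p_1 = 1*1 + 1 = 2, q_1 = 1*1 + 0 = 1.
  i=2: a_2=3, p_2 = 3*2 + 1 = 7, q_2 = 3*1 + 1 = 4.
  i=3: a_3=1, p_3 = 1*7 + 2 = 9, q_3 = 1*4 + 1 = 5.
  i=4: a_4=1, p_4 = 1*9 + 7 = 16, q_4 = 1*5 + 4 = 9.
  i=5: a_5=1, p_5 = 1*16 + 9 = 25, q_5 = 1*9 + 5 = 14.
q_5 = 14 > 12, so the last convergent with denominator <= 12 is p_4/q_4 = 16/9.
The closest fraction with denominator <= 12 is either p_4/q_4 or the intermediate fraction (k*p_4 + p_3)/(k*q_4 + q_3) with the largest k >= 1 whose denominator stays <= 12; these approach x as k grows, and every other convergent or intermediate fraction in range is farther away.
Largest k: floor((12 - q_3)/q_4) = floor((12 - 5)/9) = 0.
Since k = 0, no intermediate fraction beyond p_4/q_4 has denominator <= 12, so the convergent 16/9 is the closest (its error is |91*9 - 16*51|/(51*9) = 3/459).

16/9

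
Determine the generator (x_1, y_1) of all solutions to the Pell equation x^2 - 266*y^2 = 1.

(x, y) = (685, 42)

First expand sqrt(266) as a continued fraction. With x_i = (sqrt(266) + m_i)/d_i and (m_0, d_0) = (0, 1): a_0 = floor(sqrt(266)) = 16, since 16^2 = 256 <= 266 < 289 = 17^2.
Iterate m_{i+1} = d_i*a_i - m_i, d_{i+1} = (266 - m_{i+1}^2)/d_i, a_{i+1} = floor((a_0 + m_{i+1})/d_{i+1}):
  m_1 = 1*16 - 0 = 16, d_1 = (266 - 16^2)/1 = 10/1 = 10, a_1 = floor((16 + 16)/10) = 3.
  m_2 = 10*3 - 16 = 14, d_2 = (266 - 14^2)/10 = 70/10 = 7, a_2 = floor((16 + 14)/7) = 4.
  m_3 = 7*4 - 14 = 14, d_3 = (266 - 14^2)/7 = 70/7 = 10, a_3 = floor((16 + 14)/10) = 3.
  m_4 = 10*3 - 14 = 16, d_4 = (266 - 16^2)/10 = 10/10 = 1, a_4 = floor((16 + 16)/1) = 32.
  m_5 = 1*32 - 16 = 16, d_5 = (266 - 16^2)/1 = 10/1 = 10: (m_5, d_5) = (m_1, d_1) = (16, 10), so from here the quotients repeat a_1, ..., a_4; the period length is 4.
So sqrt(266) = [16; (3, 4, 3, 32)] with period length k = 4.
k is even, so the fundamental solution of x^2 - 266y^2 = 1 is (p_{k-1}, q_{k-1}) = (p_3, q_3); compute convergents through index 3.
Convergents (p_i = a_i*p_{i-1} + p_{i-2}, q_i = a_i*q_{i-1} + q_{i-2} with p_{-2}=0, p_{-1}=1, q_{-2}=1, q_{-1}=0):
  i=0: a_0=16, p_0 = 16*1 + 0 = 16, q_0 = 16*0 + 1 = 1.
  i=1: a_1=3, p_1 = 3*16 + 1 = 49, q_1 = 3*1 + 0 = 3.
  i=2: a_2=4, p_2 = 4*49 + 16 = 212, q_2 = 4*3 + 1 = 13.
  i=3: a_3=3, p_3 = 3*212 + 49 = 685, q_3 = 3*13 + 3 = 42.
Check: 685^2 - 266*42^2 = 469225 - 469224 = 1, so (x, y) = (685, 42) solves the equation, and by the theorem it is the least positive solution.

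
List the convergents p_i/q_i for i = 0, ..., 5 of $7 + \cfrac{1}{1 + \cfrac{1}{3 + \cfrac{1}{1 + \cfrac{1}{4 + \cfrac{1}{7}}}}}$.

7/1, 8/1, 31/4, 39/5, 187/24, 1348/173

Using the convergent recurrence p_i = a_i*p_{i-1} + p_{i-2}, q_i = a_i*q_{i-1} + q_{i-2} with p_{-2}=0, p_{-1}=1, q_{-2}=1, q_{-1}=0:
  i=0: a_0=7, p_0 = 7*1 + 0 = 7, q_0 = 7*0 + 1 = 1.
  i=1: a_1=1, p_1 = 1*7 + 1 = 8, q_1 = 1*1 + 0 = 1.
  i=2: a_2=3, p_2 = 3*8 + 7 = 31, q_2 = 3*1 + 1 = 4.
  i=3: a_3=1, p_3 = 1*31 + 8 = 39, q_3 = 1*4 + 1 = 5.
  i=4: a_4=4, p_4 = 4*39 + 31 = 187, q_4 = 4*5 + 4 = 24.
  i=5: a_5=7, p_5 = 7*187 + 39 = 1348, q_5 = 7*24 + 5 = 173.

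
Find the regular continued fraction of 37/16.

[2; 3, 5]

Run the Euclidean algorithm on 37 and 16; the successive quotients are the partial quotients a_0, a_1, ... (each step inverts the fractional part left over by the previous one):
  37 = 2*16 + 5, so a_0 = 2.
  16 = 3*5 + 1, so a_1 = 3.
  5 = 5*1 + 0, so a_2 = 5.
The remainder reaches 0 after 3 divisions, so the expansion has 3 partial quotients, read off in order.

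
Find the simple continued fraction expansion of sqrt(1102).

Write x_i = (sqrt(1102) + m_i)/d_i with (m_0, d_0) = (0, 1). a_0 = floor(sqrt(1102)) = 33, since 33^2 = 1089 <= 1102 < 1156 = 34^2.
Iterate m_{i+1} = d_i*a_i - m_i, d_{i+1} = (1102 - m_{i+1}^2)/d_i, a_{i+1} = floor((a_0 + m_{i+1})/d_{i+1}):
  m_1 = 1*33 - 0 = 33, d_1 = (1102 - 33^2)/1 = 13/1 = 13, a_1 = floor((33 + 33)/13) = 5.
  m_2 = 13*5 - 33 = 32, d_2 = (1102 - 32^2)/13 = 78/13 = 6, a_2 = floor((33 + 32)/6) = 10.
  m_3 = 6*10 - 32 = 28, d_3 = (1102 - 28^2)/6 = 318/6 = 53, a_3 = floor((33 + 28)/53) = 1.
  m_4 = 53*1 - 28 = 25, d_4 = (1102 - 25^2)/53 = 477/53 = 9, a_4 = floor((33 + 25)/9) = 6.
  m_5 = 9*6 - 25 = 29, d_5 = (1102 - 29^2)/9 = 261/9 = 29, a_5 = floor((33 + 29)/29) = 2.
  m_6 = 29*2 - 29 = 29, d_6 = (1102 - 29^2)/29 = 261/29 = 9, a_6 = floor((33 + 29)/9) = 6.
  m_7 = 9*6 - 29 = 25, d_7 = (1102 - 25^2)/9 = 477/9 = 53, a_7 = floor((33 + 25)/53) = 1.
  m_8 = 53*1 - 25 = 28, d_8 = (1102 - 28^2)/53 = 318/53 = 6, a_8 = floor((33 + 28)/6) = 10.
  m_9 = 6*10 - 28 = 32, d_9 = (1102 - 32^2)/6 = 78/6 = 13, a_9 = floor((33 + 32)/13) = 5.
  m_10 = 13*5 - 32 = 33, d_10 = (1102 - 33^2)/13 = 13/13 = 1, a_10 = floor((33 + 33)/1) = 66.
  m_11 = 1*66 - 33 = 33, d_11 = (1102 - 33^2)/1 = 13/1 = 13: (m_11, d_11) = (m_1, d_1) = (33, 13), so from here the quotients repeat a_1, ..., a_10; the period length is 10.
Hence the expansion of sqrt(1102) is a_0 = 33 followed by the repeating block 5, 10, 1, 6, 2, 6, 1, 10, 5, 66 (period 10).

[33; (5, 10, 1, 6, 2, 6, 1, 10, 5, 66)]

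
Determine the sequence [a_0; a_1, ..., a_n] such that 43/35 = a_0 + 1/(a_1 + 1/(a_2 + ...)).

[1; 4, 2, 1, 2]

Run the Euclidean algorithm on 43 and 35; the successive quotients are the partial quotients a_0, a_1, ... (each step inverts the fractional part left over by the previous one):
  43 = 1*35 + 8, so a_0 = 1.
  35 = 4*8 + 3, so a_1 = 4.
  8 = 2*3 + 2, so a_2 = 2.
  3 = 1*2 + 1, so a_3 = 1.
  2 = 2*1 + 0, so a_4 = 2.
The remainder reaches 0 after 5 divisions, so the expansion has 5 partial quotients, read off in order.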